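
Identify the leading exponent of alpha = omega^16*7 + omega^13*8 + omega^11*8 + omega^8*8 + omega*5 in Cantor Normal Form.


CNF: omega^16*7 + omega^13*8 + omega^11*8 + omega^8*8 + omega*5
The leading term is omega^16*7, which has exponent 16.

16


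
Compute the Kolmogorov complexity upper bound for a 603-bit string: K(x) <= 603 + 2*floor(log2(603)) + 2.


floor(log2(603)) = 9
2 * 9 = 18
K(x) <= 603 + 18 + 2 = 623

623


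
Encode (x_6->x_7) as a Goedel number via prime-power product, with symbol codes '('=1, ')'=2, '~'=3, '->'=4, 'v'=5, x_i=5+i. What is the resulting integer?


Formula: (x_6->x_7)
Symbol codes: [1, 11, 4, 12, 2]
Primes: [2, 3, 5, 7, 11]
p_1^1 = 2^1 = 2
p_2^11 = 3^11 = 177147
p_3^4 = 5^4 = 625
p_4^12 = 7^12 = 13841287201
p_5^2 = 11^2 = 121
Product = 370856303699076483750

370856303699076483750


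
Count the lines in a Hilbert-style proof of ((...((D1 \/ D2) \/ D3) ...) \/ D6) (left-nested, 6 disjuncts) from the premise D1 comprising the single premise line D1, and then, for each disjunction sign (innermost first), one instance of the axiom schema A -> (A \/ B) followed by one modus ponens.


Building the left-nested 6-ary disjunction from D1:
- 1 premise line (D1)
- 6 disjuncts means 5 disjunction signs; each needs 1 axiom instance + 1 MP = 2 lines: 2 * 5 = 10
Total = 1 + 10 = 11 lines.

11


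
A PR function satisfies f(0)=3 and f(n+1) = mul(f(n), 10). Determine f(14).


f(0) = 3
f(1) = mul(f(0), 10) = mul(3, 10) = 30
f(2) = mul(f(1), 10) = mul(30, 10) = 300
f(3) = mul(f(2), 10) = mul(300, 10) = 3000
f(4) = mul(f(3), 10) = mul(3000, 10) = 30000
f(5) = mul(f(4), 10) = mul(30000, 10) = 300000
f(6) = mul(f(5), 10) = mul(300000, 10) = 3000000
f(7) = mul(f(6), 10) = mul(3000000, 10) = 30000000
f(8) = mul(f(7), 10) = mul(30000000, 10) = 300000000
f(9) = mul(f(8), 10) = mul(300000000, 10) = 3000000000
f(10) = mul(f(9), 10) = mul(3000000000, 10) = 30000000000
f(11) = mul(f(10), 10) = mul(30000000000, 10) = 300000000000
f(12) = mul(f(11), 10) = mul(300000000000, 10) = 3000000000000
f(13) = mul(f(12), 10) = mul(3000000000000, 10) = 30000000000000
f(14) = mul(f(13), 10) = mul(30000000000000, 10) = 300000000000000


300000000000000


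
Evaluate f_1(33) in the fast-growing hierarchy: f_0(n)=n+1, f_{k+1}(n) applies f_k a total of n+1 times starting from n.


f_1(33) = f_0^34(33)
f_0 adds 1 each time, applied 34 times.
f_1(33) = 33 + 34 = 67

67


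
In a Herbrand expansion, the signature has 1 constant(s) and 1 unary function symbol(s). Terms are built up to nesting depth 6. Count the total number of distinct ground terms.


Herbrand terms by depth:
Depth 0: 1 constants
Depth 1: 1 new terms (running total: 2)
Depth 2: 1 new terms (running total: 3)
Depth 3: 1 new terms (running total: 4)
Depth 4: 1 new terms (running total: 5)
Depth 5: 1 new terms (running total: 6)
Depth 6: 1 new terms (running total: 7)
Total distinct ground terms = 7

7


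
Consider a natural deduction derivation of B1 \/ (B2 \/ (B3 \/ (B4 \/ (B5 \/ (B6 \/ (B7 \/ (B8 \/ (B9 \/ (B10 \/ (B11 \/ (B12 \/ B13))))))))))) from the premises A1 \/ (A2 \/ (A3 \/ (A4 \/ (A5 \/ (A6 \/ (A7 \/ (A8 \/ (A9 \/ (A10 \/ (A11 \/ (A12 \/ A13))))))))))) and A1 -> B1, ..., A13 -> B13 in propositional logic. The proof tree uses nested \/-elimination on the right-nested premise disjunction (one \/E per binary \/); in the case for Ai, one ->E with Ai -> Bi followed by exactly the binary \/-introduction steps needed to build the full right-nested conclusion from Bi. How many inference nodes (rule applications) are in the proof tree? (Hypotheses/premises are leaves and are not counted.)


Constructive dilemma with 13 branches, all disjunctions right-nested:
- \/E: the premise has 12 binary \/, each eliminated once: 12 nodes.
- ->E: one per case (Ai with Ai -> Bi gives Bi): 13 nodes.
- \/I: in case i < n, Bi needs 1 step to form Bi \/ (B(i+1) \/ ...) and then i-1 steps to prepend B(i-1), ..., B1, i.e. i steps; in case i = n, B13 needs 12 prepend steps.
  \/I total = (1 + 2 + ... + 12) + 12 = 78 + 12 = 90 nodes.
Total = 12 + 13 + 90 = 115

115


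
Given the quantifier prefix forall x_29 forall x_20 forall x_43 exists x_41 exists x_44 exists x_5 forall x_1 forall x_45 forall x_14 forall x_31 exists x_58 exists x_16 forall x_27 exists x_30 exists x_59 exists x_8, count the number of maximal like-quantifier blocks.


Alternations = 5.
Blocks = alternations + 1 = 6

6


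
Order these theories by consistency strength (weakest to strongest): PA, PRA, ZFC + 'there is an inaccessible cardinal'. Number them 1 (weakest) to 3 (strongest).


Ordering by consistency strength:
1. PRA
2. PA
3. ZFC + 'there is an inaccessible cardinal'


PA=2, PRA=1, ZFC + 'there is an inaccessible cardinal'=3


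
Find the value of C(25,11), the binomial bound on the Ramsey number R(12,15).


R(12,15) <= C(12+15-2, 12-1) = C(25, 11)
C(25, 11) = 25! / (11! * 14!)
= 4457400

4457400


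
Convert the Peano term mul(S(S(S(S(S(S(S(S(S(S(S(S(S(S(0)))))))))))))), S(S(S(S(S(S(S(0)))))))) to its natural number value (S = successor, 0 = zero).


mul(S^14(0), S^7(0)):
S^14(0) = 14
S^7(0) = 7
14 * 7 = 98

98


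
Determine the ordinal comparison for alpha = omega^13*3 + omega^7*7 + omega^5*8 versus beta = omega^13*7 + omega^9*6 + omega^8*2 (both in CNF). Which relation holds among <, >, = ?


Compare term by term from highest exponent:
alpha = omega^13*3 + omega^7*7 + omega^5*8
beta = omega^13*7 + omega^9*6 + omega^8*2
Term 1: alpha has omega^13*3, beta has omega^13*7
Term 2: alpha has omega^7*7, beta has omega^9*6
Term 3: alpha has omega^5*8, beta has omega^8*2
Result: alpha < beta

alpha < beta


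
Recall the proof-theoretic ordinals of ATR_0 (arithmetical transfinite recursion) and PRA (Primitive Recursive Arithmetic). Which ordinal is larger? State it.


Proof-theoretic ordinal of ATR_0 (arithmetical transfinite recursion): Gamma_0
Proof-theoretic ordinal of PRA (Primitive Recursive Arithmetic): omega^omega
Comparing: omega^omega < Gamma_0.
The larger ordinal is Gamma_0 (from ATR_0 (arithmetical transfinite recursion)).

Gamma_0


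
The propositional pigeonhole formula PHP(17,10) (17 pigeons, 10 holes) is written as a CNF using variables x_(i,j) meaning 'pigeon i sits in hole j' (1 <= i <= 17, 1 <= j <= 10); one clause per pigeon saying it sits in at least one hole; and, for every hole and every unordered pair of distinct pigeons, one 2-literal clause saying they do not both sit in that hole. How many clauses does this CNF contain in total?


PHP(17,10): 17 pigeons, 10 holes, 17*10 = 170 variables.
- pigeon clauses: one per pigeon -> 17 clauses
- hole clauses: 10 holes * C(17,2) = 10 * 136 -> 1360 clauses
Total clauses = 17 + 1360 = 1377

1377


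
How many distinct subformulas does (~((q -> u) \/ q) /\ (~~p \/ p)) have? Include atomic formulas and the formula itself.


Formula: (~((q -> u) \/ q) /\ (~~p \/ p))
Subformulas found:
  1. q
  2. u
  3. p
  4. ~p
  5. ~~p
  6. (q -> u)
  7. (~~p \/ p)
  8. ((q -> u) \/ q)
  9. ~((q -> u) \/ q)
  10. (~((q -> u) \/ q) /\ (~~p \/ p))
Total distinct subformulas = 10

10


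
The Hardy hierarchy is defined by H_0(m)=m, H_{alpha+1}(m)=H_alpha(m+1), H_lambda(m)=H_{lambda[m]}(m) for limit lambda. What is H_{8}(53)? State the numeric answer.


H_8(53):
For finite ordinals k, H_k(n) = n + k (each successor step adds 1).
H_8(53) = 53 + 8 = 61

61


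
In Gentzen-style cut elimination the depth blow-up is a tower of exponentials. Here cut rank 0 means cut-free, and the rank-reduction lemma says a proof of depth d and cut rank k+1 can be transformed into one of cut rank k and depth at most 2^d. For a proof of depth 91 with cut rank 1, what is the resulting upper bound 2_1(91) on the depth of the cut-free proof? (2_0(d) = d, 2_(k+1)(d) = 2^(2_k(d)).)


Each rank reduction sends depth d to at most 2^d; cut rank r needs r reductions.
2_0(91) = 91
2_1(91) = 2^91 = 2475880078570760549798248448
Cut-free depth bound = 2475880078570760549798248448

2475880078570760549798248448


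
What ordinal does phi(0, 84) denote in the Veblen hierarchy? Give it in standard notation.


phi(0, 84):
phi(0, beta) = omega^beta by definition.
phi(0, 84) = omega^84

omega^84


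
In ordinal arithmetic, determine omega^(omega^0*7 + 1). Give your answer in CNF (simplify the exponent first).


omega^(omega^0*7 + 1):
omega^0 = 1, so the exponent is 7 + 1 = 8 (finite ordinal addition).
Result = omega^8, already a single CNF term.

omega^8


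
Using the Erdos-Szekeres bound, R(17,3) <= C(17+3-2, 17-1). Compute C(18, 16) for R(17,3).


R(17,3) <= C(17+3-2, 17-1) = C(18, 16)
C(18, 16) = 18! / (16! * 2!)
= 153

153


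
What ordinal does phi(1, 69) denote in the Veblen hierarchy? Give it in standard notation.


phi(1, 69):
phi(1, beta) = epsilon_beta (the beta-th epsilon number).
phi(1, 69) = epsilon_69

epsilon_69


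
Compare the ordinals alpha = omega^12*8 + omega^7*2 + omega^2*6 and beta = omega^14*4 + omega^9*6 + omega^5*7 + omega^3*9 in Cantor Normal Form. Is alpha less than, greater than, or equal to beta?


Compare term by term from highest exponent:
alpha = omega^12*8 + omega^7*2 + omega^2*6
beta = omega^14*4 + omega^9*6 + omega^5*7 + omega^3*9
Term 1: alpha has omega^12*8, beta has omega^14*4
Term 2: alpha has omega^7*2, beta has omega^9*6
Term 3: alpha has omega^2*6, beta has omega^5*7
Term 4: alpha has omega^0*0, beta has omega^3*9
Result: alpha < beta

alpha < beta


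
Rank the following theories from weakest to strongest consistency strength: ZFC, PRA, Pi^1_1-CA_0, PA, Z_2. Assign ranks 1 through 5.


Ordering by consistency strength:
1. PRA
2. PA
3. Pi^1_1-CA_0
4. Z_2
5. ZFC


ZFC=5, PRA=1, Pi^1_1-CA_0=3, PA=2, Z_2=4


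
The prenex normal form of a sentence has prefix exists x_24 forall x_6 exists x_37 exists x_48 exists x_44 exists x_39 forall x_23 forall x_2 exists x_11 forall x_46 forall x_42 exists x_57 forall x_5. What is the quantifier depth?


Quantifier prefix has 13 quantifier symbols.
Quantifier depth = 13

13


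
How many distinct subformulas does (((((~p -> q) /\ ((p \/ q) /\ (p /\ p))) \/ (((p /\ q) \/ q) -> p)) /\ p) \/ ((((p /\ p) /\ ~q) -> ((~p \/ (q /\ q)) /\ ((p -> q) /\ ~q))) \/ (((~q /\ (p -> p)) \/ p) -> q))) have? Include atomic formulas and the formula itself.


Formula: (((((~p -> q) /\ ((p \/ q) /\ (p /\ p))) \/ (((p /\ q) \/ q) -> p)) /\ p) \/ ((((p /\ p) /\ ~q) -> ((~p \/ (q /\ q)) /\ ((p -> q) /\ ~q))) \/ (((~q /\ (p -> p)) \/ p) -> q)))
Subformulas found:
  1. q
  2. p
  3. ~p
  4. ~q
  5. (p /\ q)
  6. (q /\ q)
  7. (p -> p)
  8. (p \/ q)
  9. (p /\ p)
  10. (p -> q)
  11. (~p -> q)
  12. ((p /\ q) \/ q)
  13. ((p -> q) /\ ~q)
  14. (~p \/ (q /\ q))
  15. ((p /\ p) /\ ~q)
  16. (~q /\ (p -> p))
  17. (((p /\ q) \/ q) -> p)
  18. ((p \/ q) /\ (p /\ p))
  19. ((~q /\ (p -> p)) \/ p)
  20. (((~q /\ (p -> p)) \/ p) -> q)
  21. ((~p -> q) /\ ((p \/ q) /\ (p /\ p)))
  22. ((~p \/ (q /\ q)) /\ ((p -> q) /\ ~q))
  23. (((p /\ p) /\ ~q) -> ((~p \/ (q /\ q)) /\ ((p -> q) /\ ~q)))
  24. (((~p -> q) /\ ((p \/ q) /\ (p /\ p))) \/ (((p /\ q) \/ q) -> p))
  25. ((((~p -> q) /\ ((p \/ q) /\ (p /\ p))) \/ (((p /\ q) \/ q) -> p)) /\ p)
  26. ((((p /\ p) /\ ~q) -> ((~p \/ (q /\ q)) /\ ((p -> q) /\ ~q))) \/ (((~q /\ (p -> p)) \/ p) -> q))
  27. (((((~p -> q) /\ ((p \/ q) /\ (p /\ p))) \/ (((p /\ q) \/ q) -> p)) /\ p) \/ ((((p /\ p) /\ ~q) -> ((~p \/ (q /\ q)) /\ ((p -> q) /\ ~q))) \/ (((~q /\ (p -> p)) \/ p) -> q)))
Total distinct subformulas = 27

27


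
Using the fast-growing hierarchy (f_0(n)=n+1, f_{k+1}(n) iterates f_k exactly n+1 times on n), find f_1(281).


f_1(281) = f_0^282(281)
f_0 adds 1 each time, applied 282 times.
f_1(281) = 281 + 282 = 563

563


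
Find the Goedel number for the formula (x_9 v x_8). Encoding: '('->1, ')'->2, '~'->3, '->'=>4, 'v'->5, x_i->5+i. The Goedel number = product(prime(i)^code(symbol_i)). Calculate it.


Formula: (x_9 v x_8)
Symbol codes: [1, 14, 5, 13, 2]
Primes: [2, 3, 5, 7, 11]
p_1^1 = 2^1 = 2
p_2^14 = 3^14 = 4782969
p_3^5 = 5^5 = 3125
p_4^13 = 7^13 = 96889010407
p_5^2 = 11^2 = 121
Product = 350459206995627277143750

350459206995627277143750


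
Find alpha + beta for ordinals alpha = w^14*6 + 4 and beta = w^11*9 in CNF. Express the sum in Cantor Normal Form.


Ordinal addition (w^14*6 + 4) + w^11*9:
alpha's leading term has exponent 14 > beta's exponent 11, so it survives.
alpha's tail term has exponent 0 < beta's exponent 11, so it is absorbed by beta.
In ordinal addition, any term followed by a strictly larger-exponent term is absorbed.
Result = w^14*6 + w^11*9

w^14*6 + w^11*9


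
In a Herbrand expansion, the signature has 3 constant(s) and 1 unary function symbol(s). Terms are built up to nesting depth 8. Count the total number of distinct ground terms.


Herbrand terms by depth:
Depth 0: 3 constants
Depth 1: 3 new terms (running total: 6)
Depth 2: 3 new terms (running total: 9)
Depth 3: 3 new terms (running total: 12)
Depth 4: 3 new terms (running total: 15)
Depth 5: 3 new terms (running total: 18)
Depth 6: 3 new terms (running total: 21)
Depth 7: 3 new terms (running total: 24)
Depth 8: 3 new terms (running total: 27)
Total distinct ground terms = 27

27


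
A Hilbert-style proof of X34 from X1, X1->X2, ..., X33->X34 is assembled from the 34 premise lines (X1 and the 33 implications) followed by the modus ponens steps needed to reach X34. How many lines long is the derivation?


We have 34 premise lines: X1 and 33 implications.
Each implication is detached once by MP, giving 33 MP lines.
34 premise lines + 33 MP lines = 67 total lines.

67


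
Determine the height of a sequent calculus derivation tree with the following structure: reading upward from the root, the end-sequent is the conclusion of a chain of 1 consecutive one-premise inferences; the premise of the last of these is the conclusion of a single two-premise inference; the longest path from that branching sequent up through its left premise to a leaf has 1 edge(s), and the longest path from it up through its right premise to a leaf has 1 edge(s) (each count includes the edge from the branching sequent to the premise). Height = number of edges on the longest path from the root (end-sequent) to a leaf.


Longest path through the left premise: 1 edges (measured from the branching sequent)
Longest path through the right premise: 1 edges
Height of the subtree rooted at the branching sequent: max(1, 1) = 1
The branching sequent sits 1 edges above the root (the chain of one-premise inferences), so height = 1 + 1 = 2

2


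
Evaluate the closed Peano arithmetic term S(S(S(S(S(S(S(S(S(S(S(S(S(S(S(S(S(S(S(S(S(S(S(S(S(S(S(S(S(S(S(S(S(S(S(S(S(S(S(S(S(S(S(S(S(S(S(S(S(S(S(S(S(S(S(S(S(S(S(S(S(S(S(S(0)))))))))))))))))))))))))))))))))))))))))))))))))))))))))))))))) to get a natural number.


Counting successors applied to 0:
64 applications of S to 0 = 64

64


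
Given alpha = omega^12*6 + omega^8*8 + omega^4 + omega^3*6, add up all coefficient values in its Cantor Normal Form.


CNF: omega^12*6 + omega^8*8 + omega^4 + omega^3*6
Coefficients: 6 + 8 + 1 + 6 = 21

21


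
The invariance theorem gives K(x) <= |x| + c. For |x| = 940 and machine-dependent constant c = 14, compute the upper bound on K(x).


K(x) <= |x| + c = 940 + 14 = 954

954


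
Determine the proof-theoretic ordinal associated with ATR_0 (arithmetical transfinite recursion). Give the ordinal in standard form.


The proof-theoretic ordinal of ATR_0 (arithmetical transfinite recursion) is a standard result in ordinal analysis.
This ordinal is the supremum of order types of primitive recursive well-orderings
that the theory can prove to be well-ordered.
For ATR_0 (arithmetical transfinite recursion), the proof-theoretic ordinal is Gamma_0.

Gamma_0


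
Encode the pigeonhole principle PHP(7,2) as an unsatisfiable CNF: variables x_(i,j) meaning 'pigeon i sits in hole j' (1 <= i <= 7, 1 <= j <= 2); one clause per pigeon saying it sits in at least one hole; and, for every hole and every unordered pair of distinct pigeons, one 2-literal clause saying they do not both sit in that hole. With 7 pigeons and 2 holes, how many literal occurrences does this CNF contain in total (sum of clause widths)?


PHP(7,2): 7 pigeons, 2 holes, 7*2 = 14 variables.
- pigeon clauses: one per pigeon -> 7 clauses of width 2 -> 14 literals
- hole clauses: 2 holes * C(7,2) = 2 * 21 -> 42 clauses of width 2 -> 84 literals
Total literal occurrences = 14 + 84 = 98

98


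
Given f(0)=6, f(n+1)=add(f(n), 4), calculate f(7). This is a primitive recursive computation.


f(0) = 6
f(1) = add(f(0), 4) = add(6, 4) = 10
f(2) = add(f(1), 4) = add(10, 4) = 14
f(3) = add(f(2), 4) = add(14, 4) = 18
f(4) = add(f(3), 4) = add(18, 4) = 22
f(5) = add(f(4), 4) = add(22, 4) = 26
f(6) = add(f(5), 4) = add(26, 4) = 30
f(7) = add(f(6), 4) = add(30, 4) = 34


34


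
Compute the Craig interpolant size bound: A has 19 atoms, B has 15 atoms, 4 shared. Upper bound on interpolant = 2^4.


Shared atoms = 4
Craig interpolant size bound = 2^4
= 16

16


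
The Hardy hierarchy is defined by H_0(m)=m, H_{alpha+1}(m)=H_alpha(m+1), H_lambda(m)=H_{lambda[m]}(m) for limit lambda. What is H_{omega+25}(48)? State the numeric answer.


H_{omega+25}(48):
Unwind the 25 successor steps: H_{omega+25}(48) = H_omega(48+25) = H_omega(73).
H_omega(m) = H_m(m) = m + m = 2m.
Result = 2 * 73 = 146

146


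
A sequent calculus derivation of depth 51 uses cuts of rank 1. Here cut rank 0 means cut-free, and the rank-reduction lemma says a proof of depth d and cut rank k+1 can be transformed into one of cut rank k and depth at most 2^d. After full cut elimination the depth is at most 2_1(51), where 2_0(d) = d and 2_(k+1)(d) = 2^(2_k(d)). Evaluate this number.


Each rank reduction sends depth d to at most 2^d; cut rank r needs r reductions.
2_0(51) = 51
2_1(51) = 2^51 = 2251799813685248
Cut-free depth bound = 2251799813685248

2251799813685248


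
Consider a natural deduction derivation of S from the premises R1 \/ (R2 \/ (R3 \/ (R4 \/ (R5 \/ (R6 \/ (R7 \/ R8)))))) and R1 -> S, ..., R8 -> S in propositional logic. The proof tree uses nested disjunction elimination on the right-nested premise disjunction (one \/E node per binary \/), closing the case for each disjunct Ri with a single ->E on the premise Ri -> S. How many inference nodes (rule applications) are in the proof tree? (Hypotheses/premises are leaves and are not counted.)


The premise R1 \/ (R2 \/ (R3 \/ (R4 \/ (R5 \/ (R6 \/ (R7 \/ R8)))))) contains 8 disjuncts, hence 7 binary \/ connectives.
- Each binary \/ is eliminated once: 7 \/E nodes.
- Each of the 8 cases Ri derives S by one ->E with Ri -> S: 8 ->E nodes.
Total = 7 + 8 = 15

15


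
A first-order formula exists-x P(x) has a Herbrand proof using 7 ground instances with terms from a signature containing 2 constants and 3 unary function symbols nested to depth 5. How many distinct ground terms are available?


Herbrand terms by depth:
Depth 0: 2 constants
Depth 1: 6 new terms (running total: 8)
Depth 2: 18 new terms (running total: 26)
Depth 3: 54 new terms (running total: 80)
Depth 4: 162 new terms (running total: 242)
Depth 5: 486 new terms (running total: 728)
Total distinct ground terms = 728

728


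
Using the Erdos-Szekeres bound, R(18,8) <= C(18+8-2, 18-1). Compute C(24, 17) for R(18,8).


R(18,8) <= C(18+8-2, 18-1) = C(24, 17)
C(24, 17) = 24! / (17! * 7!)
= 346104

346104


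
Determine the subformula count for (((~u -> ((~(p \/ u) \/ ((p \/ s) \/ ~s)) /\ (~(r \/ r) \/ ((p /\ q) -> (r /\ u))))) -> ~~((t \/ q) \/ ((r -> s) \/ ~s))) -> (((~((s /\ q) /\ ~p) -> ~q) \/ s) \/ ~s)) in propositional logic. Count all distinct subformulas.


Formula: (((~u -> ((~(p \/ u) \/ ((p \/ s) \/ ~s)) /\ (~(r \/ r) \/ ((p /\ q) -> (r /\ u))))) -> ~~((t \/ q) \/ ((r -> s) \/ ~s))) -> (((~((s /\ q) /\ ~p) -> ~q) \/ s) \/ ~s))
Subformulas found:
  1. r
  2. p
  3. q
  4. u
  5. s
  6. t
  7. ~p
  8. ~u
  9. ~s
  10. ~q
  11. (p /\ q)
  12. (r \/ r)
  13. (t \/ q)
  14. (r /\ u)
  15. (s /\ q)
  16. (p \/ s)
  17. (r -> s)
  18. (p \/ u)
  19. ~(p \/ u)
  20. ~(r \/ r)
  21. ((p \/ s) \/ ~s)
  22. ((r -> s) \/ ~s)
  23. ((s /\ q) /\ ~p)
  24. ~((s /\ q) /\ ~p)
  25. ((p /\ q) -> (r /\ u))
  26. (~((s /\ q) /\ ~p) -> ~q)
  27. ((t \/ q) \/ ((r -> s) \/ ~s))
  28. (~(p \/ u) \/ ((p \/ s) \/ ~s))
  29. ~((t \/ q) \/ ((r -> s) \/ ~s))
  30. ~~((t \/ q) \/ ((r -> s) \/ ~s))
  31. ((~((s /\ q) /\ ~p) -> ~q) \/ s)
  32. (~(r \/ r) \/ ((p /\ q) -> (r /\ u)))
  33. (((~((s /\ q) /\ ~p) -> ~q) \/ s) \/ ~s)
  34. ((~(p \/ u) \/ ((p \/ s) \/ ~s)) /\ (~(r \/ r) \/ ((p /\ q) -> (r /\ u))))
  35. (~u -> ((~(p \/ u) \/ ((p \/ s) \/ ~s)) /\ (~(r \/ r) \/ ((p /\ q) -> (r /\ u)))))
  36. ((~u -> ((~(p \/ u) \/ ((p \/ s) \/ ~s)) /\ (~(r \/ r) \/ ((p /\ q) -> (r /\ u))))) -> ~~((t \/ q) \/ ((r -> s) \/ ~s)))
  37. (((~u -> ((~(p \/ u) \/ ((p \/ s) \/ ~s)) /\ (~(r \/ r) \/ ((p /\ q) -> (r /\ u))))) -> ~~((t \/ q) \/ ((r -> s) \/ ~s))) -> (((~((s /\ q) /\ ~p) -> ~q) \/ s) \/ ~s))
Total distinct subformulas = 37

37


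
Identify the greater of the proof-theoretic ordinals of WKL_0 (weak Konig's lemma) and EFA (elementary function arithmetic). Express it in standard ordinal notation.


Proof-theoretic ordinal of WKL_0 (weak Konig's lemma): omega^omega
Proof-theoretic ordinal of EFA (elementary function arithmetic): omega^3
Comparing: omega^3 < omega^omega.
The larger ordinal is omega^omega (from WKL_0 (weak Konig's lemma)).

omega^omega


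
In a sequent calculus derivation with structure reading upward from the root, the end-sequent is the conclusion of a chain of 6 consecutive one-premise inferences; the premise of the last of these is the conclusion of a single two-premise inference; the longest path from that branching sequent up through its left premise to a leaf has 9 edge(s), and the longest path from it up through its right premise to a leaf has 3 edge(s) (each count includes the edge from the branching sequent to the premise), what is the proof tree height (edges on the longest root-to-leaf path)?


Longest path through the left premise: 9 edges (measured from the branching sequent)
Longest path through the right premise: 3 edges
Height of the subtree rooted at the branching sequent: max(9, 3) = 9
The branching sequent sits 6 edges above the root (the chain of one-premise inferences), so height = 9 + 6 = 15

15


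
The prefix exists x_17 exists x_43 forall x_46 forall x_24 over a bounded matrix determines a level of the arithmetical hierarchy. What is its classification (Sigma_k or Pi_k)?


Leading quantifier is exists, so the class is Sigma.
Number of quantifier blocks = alternations + 1 = 1 + 1 = 2.
Classification: Sigma_2

Sigma_2


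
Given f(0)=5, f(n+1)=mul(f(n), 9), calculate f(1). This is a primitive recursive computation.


f(0) = 5
f(1) = mul(f(0), 9) = mul(5, 9) = 45


45


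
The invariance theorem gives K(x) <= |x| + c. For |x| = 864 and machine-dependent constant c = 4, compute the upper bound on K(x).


K(x) <= |x| + c = 864 + 4 = 868

868


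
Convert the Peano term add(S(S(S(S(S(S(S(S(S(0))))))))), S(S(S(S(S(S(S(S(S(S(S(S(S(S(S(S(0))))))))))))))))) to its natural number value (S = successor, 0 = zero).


add(S^9(0), S^16(0)):
S^9(0) = 9
S^16(0) = 16
9 + 16 = 25

25


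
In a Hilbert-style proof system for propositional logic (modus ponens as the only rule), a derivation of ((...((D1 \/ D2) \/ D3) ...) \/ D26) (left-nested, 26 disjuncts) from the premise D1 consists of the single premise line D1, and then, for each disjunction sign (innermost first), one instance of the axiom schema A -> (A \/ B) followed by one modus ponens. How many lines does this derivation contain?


Building the left-nested 26-ary disjunction from D1:
- 1 premise line (D1)
- 26 disjuncts means 25 disjunction signs; each needs 1 axiom instance + 1 MP = 2 lines: 2 * 25 = 50
Total = 1 + 50 = 51 lines.

51


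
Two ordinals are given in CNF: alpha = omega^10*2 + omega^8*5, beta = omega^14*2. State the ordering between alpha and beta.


Compare term by term from highest exponent:
alpha = omega^10*2 + omega^8*5
beta = omega^14*2
Term 1: alpha has omega^10*2, beta has omega^14*2
Term 2: alpha has omega^8*5, beta has omega^0*0
Result: alpha < beta

alpha < beta


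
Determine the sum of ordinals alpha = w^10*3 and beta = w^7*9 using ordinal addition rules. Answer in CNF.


Ordinal addition w^10*3 + w^7*9:
Leading exponent of alpha (10) > leading exponent of beta (7).
Since alpha's term has higher exponent than beta's leading term,
the sum is simply alpha followed by beta.
Result = w^10*3 + w^7*9

w^10*3 + w^7*9


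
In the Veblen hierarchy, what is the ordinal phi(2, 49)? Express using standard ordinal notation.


phi(2, 49):
phi(2, beta) = zeta_beta (the beta-th zeta number, fixed point of epsilon).
phi(2, 49) = zeta_49

zeta_49


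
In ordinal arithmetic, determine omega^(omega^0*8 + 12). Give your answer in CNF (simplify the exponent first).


omega^(omega^0*8 + 12):
omega^0 = 1, so the exponent is 8 + 12 = 20 (finite ordinal addition).
Result = omega^20, already a single CNF term.

omega^20


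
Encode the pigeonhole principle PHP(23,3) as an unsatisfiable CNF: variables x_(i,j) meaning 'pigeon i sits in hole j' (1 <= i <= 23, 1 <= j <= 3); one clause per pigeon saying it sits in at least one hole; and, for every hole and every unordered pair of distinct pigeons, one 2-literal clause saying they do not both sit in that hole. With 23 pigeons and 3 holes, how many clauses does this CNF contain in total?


PHP(23,3): 23 pigeons, 3 holes, 23*3 = 69 variables.
- pigeon clauses: one per pigeon -> 23 clauses
- hole clauses: 3 holes * C(23,2) = 3 * 253 -> 759 clauses
Total clauses = 23 + 759 = 782

782


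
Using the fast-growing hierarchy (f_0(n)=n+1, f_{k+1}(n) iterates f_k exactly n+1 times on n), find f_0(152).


f_0(152) = 152 + 1 = 153

153


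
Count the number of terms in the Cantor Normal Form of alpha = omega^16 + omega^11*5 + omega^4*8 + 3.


CNF: omega^16 + omega^11*5 + omega^4*8 + 3
Count the summands separated by '+':
  term 1: omega^16
  term 2: omega^11*5
  term 3: omega^4*8
  term 4: 3
Total terms = 4

4


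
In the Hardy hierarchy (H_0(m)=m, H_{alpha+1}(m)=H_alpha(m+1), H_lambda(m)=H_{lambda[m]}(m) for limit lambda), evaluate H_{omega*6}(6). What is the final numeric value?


H_{omega*6}(6):
For the Hardy hierarchy, H_{omega*k}(n) = 2^k * n.
2^6 = 64.
64 * 6 = 384

384


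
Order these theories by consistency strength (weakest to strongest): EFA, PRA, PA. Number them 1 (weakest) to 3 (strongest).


Ordering by consistency strength:
1. EFA
2. PRA
3. PA


EFA=1, PRA=2, PA=3


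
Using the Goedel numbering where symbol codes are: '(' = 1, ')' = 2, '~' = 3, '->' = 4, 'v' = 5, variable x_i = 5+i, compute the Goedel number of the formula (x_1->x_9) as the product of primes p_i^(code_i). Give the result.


Formula: (x_1->x_9)
Symbol codes: [1, 6, 4, 14, 2]
Primes: [2, 3, 5, 7, 11]
p_1^1 = 2^1 = 2
p_2^6 = 3^6 = 729
p_3^4 = 5^4 = 625
p_4^14 = 7^14 = 678223072849
p_5^2 = 11^2 = 121
Product = 74781723791171801250

74781723791171801250


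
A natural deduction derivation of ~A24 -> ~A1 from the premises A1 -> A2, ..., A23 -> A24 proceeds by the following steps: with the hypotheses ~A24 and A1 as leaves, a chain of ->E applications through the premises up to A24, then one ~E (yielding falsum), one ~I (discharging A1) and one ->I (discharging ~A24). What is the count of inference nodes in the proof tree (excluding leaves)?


From hypothesis A1, 23 ->E steps along the 23 premises yield A24.
~E with hypothesis ~A24 gives falsum (1 node); ~I discharging A1 gives ~A1 (1 node); ->I discharging ~A24 gives the goal (1 node).
Total = 23 + 3 = 26 inference nodes.

26


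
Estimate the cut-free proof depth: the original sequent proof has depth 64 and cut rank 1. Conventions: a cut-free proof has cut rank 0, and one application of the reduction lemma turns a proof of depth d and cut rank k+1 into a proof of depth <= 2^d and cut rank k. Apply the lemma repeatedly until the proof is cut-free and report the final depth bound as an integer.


Each rank reduction sends depth d to at most 2^d; cut rank r needs r reductions.
2_0(64) = 64
2_1(64) = 2^64 = 18446744073709551616
Cut-free depth bound = 18446744073709551616

18446744073709551616


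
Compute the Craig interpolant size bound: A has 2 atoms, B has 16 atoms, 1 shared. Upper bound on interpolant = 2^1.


Shared atoms = 1
Craig interpolant size bound = 2^1
= 2

2


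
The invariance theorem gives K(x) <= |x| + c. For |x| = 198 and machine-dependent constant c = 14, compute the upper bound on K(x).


K(x) <= |x| + c = 198 + 14 = 212

212


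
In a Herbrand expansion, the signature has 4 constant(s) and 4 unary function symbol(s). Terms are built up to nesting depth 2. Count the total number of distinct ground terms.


Herbrand terms by depth:
Depth 0: 4 constants
Depth 1: 16 new terms (running total: 20)
Depth 2: 64 new terms (running total: 84)
Total distinct ground terms = 84

84


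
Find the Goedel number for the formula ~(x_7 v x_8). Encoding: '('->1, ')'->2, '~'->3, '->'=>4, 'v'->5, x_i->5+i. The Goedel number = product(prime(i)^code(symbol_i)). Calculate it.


Formula: ~(x_7 v x_8)
Symbol codes: [3, 1, 12, 5, 13, 2]
Primes: [2, 3, 5, 7, 11, 13]
p_1^3 = 2^3 = 8
p_2^1 = 3^1 = 3
p_3^12 = 5^12 = 244140625
p_4^5 = 7^5 = 16807
p_5^13 = 11^13 = 34522712143931
p_6^2 = 13^2 = 169
Product = 574556980590909173279296875000

574556980590909173279296875000


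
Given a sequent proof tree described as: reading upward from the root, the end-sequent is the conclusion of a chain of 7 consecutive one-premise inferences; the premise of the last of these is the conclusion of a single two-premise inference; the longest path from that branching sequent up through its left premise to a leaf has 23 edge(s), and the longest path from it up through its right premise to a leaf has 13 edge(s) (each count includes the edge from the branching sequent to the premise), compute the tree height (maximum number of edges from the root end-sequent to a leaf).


Longest path through the left premise: 23 edges (measured from the branching sequent)
Longest path through the right premise: 13 edges
Height of the subtree rooted at the branching sequent: max(23, 13) = 23
The branching sequent sits 7 edges above the root (the chain of one-premise inferences), so height = 23 + 7 = 30

30


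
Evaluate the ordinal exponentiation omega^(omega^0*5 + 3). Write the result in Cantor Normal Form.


omega^(omega^0*5 + 3):
omega^0 = 1, so the exponent is 5 + 3 = 8 (finite ordinal addition).
Result = omega^8, already a single CNF term.

omega^8


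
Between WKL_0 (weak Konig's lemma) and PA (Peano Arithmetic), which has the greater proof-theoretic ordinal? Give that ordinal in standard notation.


Proof-theoretic ordinal of WKL_0 (weak Konig's lemma): omega^omega
Proof-theoretic ordinal of PA (Peano Arithmetic): epsilon_0
Comparing: omega^omega < epsilon_0.
The larger ordinal is epsilon_0 (from PA (Peano Arithmetic)).

epsilon_0


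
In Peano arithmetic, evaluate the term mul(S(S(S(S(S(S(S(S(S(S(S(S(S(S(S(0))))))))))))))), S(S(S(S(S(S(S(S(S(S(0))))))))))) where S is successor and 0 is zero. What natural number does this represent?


mul(S^15(0), S^10(0)):
S^15(0) = 15
S^10(0) = 10
15 * 10 = 150

150


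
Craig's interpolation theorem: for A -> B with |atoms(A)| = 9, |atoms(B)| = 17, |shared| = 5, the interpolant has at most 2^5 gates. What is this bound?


Shared atoms = 5
Craig interpolant size bound = 2^5
= 32

32


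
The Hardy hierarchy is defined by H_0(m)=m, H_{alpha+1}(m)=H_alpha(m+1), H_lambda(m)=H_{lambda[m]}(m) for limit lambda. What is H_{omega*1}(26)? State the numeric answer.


H_{omega*1}(26):
For the Hardy hierarchy, H_{omega*k}(n) = 2^k * n.
2^1 = 2.
2 * 26 = 52

52


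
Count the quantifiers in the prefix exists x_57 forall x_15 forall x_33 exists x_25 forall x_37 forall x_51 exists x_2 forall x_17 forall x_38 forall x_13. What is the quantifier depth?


Quantifier prefix has 10 quantifier symbols.
Quantifier depth = 10

10


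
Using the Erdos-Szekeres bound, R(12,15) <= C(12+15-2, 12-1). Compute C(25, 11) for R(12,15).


R(12,15) <= C(12+15-2, 12-1) = C(25, 11)
C(25, 11) = 25! / (11! * 14!)
= 4457400

4457400


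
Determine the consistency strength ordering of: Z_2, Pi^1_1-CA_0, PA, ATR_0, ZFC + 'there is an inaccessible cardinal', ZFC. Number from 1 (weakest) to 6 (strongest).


Ordering by consistency strength:
1. PA
2. ATR_0
3. Pi^1_1-CA_0
4. Z_2
5. ZFC
6. ZFC + 'there is an inaccessible cardinal'


Z_2=4, Pi^1_1-CA_0=3, PA=1, ATR_0=2, ZFC + 'there is an inaccessible cardinal'=6, ZFC=5


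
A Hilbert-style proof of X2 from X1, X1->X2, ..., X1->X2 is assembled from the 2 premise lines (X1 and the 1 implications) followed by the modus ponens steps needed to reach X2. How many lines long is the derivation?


We have 2 premise lines: X1 and 1 implications.
Each implication is detached once by MP, giving 1 MP lines.
2 premise lines + 1 MP lines = 3 total lines.

3


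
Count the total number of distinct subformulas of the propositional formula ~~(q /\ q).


Formula: ~~(q /\ q)
Subformulas found:
  1. q
  2. (q /\ q)
  3. ~(q /\ q)
  4. ~~(q /\ q)
Total distinct subformulas = 4

4


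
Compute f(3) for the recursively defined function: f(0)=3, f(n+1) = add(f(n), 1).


f(0) = 3
f(1) = add(f(0), 1) = add(3, 1) = 4
f(2) = add(f(1), 1) = add(4, 1) = 5
f(3) = add(f(2), 1) = add(5, 1) = 6


6


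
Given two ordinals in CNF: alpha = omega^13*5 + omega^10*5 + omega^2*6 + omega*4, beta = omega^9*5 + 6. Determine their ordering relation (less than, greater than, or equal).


Compare term by term from highest exponent:
alpha = omega^13*5 + omega^10*5 + omega^2*6 + omega*4
beta = omega^9*5 + 6
Term 1: alpha has omega^13*5, beta has omega^9*5
Term 2: alpha has omega^10*5, beta has omega^0*6
Term 3: alpha has omega^2*6, beta has omega^0*0
Term 4: alpha has omega^1*4, beta has omega^0*0
Result: alpha > beta

alpha > beta


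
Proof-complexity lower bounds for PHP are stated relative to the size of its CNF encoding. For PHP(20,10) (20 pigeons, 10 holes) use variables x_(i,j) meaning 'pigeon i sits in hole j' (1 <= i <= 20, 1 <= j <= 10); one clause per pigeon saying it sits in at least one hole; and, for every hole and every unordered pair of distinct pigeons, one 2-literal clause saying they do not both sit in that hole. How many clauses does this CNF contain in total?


PHP(20,10): 20 pigeons, 10 holes, 20*10 = 200 variables.
- pigeon clauses: one per pigeon -> 20 clauses
- hole clauses: 10 holes * C(20,2) = 10 * 190 -> 1900 clauses
Total clauses = 20 + 1900 = 1920

1920


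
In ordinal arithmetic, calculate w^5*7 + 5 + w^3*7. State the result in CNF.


Ordinal addition (w^5*7 + 5) + w^3*7:
alpha's leading term has exponent 5 > beta's exponent 3, so it survives.
alpha's tail term has exponent 0 < beta's exponent 3, so it is absorbed by beta.
In ordinal addition, any term followed by a strictly larger-exponent term is absorbed.
Result = w^5*7 + w^3*7

w^5*7 + w^3*7


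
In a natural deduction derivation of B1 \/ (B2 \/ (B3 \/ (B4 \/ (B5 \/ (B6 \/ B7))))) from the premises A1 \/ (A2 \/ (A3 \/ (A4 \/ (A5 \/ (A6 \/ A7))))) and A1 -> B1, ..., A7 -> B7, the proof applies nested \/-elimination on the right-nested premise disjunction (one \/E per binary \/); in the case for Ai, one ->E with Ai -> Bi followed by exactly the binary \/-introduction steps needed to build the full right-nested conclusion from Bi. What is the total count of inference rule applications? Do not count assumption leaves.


Constructive dilemma with 7 branches, all disjunctions right-nested:
- \/E: the premise has 6 binary \/, each eliminated once: 6 nodes.
- ->E: one per case (Ai with Ai -> Bi gives Bi): 7 nodes.
- \/I: in case i < n, Bi needs 1 step to form Bi \/ (B(i+1) \/ ...) and then i-1 steps to prepend B(i-1), ..., B1, i.e. i steps; in case i = n, B7 needs 6 prepend steps.
  \/I total = (1 + 2 + ... + 6) + 6 = 21 + 6 = 27 nodes.
Total = 6 + 7 + 27 = 40

40


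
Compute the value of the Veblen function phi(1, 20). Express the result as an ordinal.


phi(1, 20):
phi(1, beta) = epsilon_beta (the beta-th epsilon number).
phi(1, 20) = epsilon_20

epsilon_20


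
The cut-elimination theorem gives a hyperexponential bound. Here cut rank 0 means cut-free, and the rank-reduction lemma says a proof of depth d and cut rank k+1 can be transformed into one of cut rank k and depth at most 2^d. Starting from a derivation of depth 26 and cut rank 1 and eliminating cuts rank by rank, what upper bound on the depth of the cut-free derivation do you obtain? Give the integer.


Each rank reduction sends depth d to at most 2^d; cut rank r needs r reductions.
2_0(26) = 26
2_1(26) = 2^26 = 67108864
Cut-free depth bound = 67108864

67108864


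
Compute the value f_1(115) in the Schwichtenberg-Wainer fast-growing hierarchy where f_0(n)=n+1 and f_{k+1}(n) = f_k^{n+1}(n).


f_1(115) = f_0^116(115)
f_0 adds 1 each time, applied 116 times.
f_1(115) = 115 + 116 = 231

231


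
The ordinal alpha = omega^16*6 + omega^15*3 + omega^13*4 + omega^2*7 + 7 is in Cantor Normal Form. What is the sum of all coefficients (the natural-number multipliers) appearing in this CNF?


CNF: omega^16*6 + omega^15*3 + omega^13*4 + omega^2*7 + 7
Coefficients: 6 + 3 + 4 + 7 + 7 = 27

27


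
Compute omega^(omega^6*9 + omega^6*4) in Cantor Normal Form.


omega^(omega^6*9 + omega^6*4):
Both terms of the exponent have the same exponent 6, so they merge: omega^6*9 + omega^6*4 = omega^6*(9+4) = omega^6*13.
omega raised to a CNF ordinal is a single CNF term: Result = omega^(omega^6*13)

omega^(omega^6*13)


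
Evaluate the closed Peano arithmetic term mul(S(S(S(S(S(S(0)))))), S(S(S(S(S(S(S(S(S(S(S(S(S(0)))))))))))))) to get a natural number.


mul(S^6(0), S^13(0)):
S^6(0) = 6
S^13(0) = 13
6 * 13 = 78

78


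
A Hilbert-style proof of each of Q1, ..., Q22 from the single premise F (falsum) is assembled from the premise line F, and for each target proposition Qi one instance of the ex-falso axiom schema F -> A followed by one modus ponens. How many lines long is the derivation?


Ex falso, line by line:
- 1 premise line (F)
- 22 targets, each needing 1 axiom instance (F -> Qi) + 1 MP = 2 lines: 2 * 22 = 44
Total = 1 + 44 = 45 lines.

45


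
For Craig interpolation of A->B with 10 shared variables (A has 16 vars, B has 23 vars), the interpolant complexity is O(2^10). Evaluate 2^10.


Shared atoms = 10
Craig interpolant size bound = 2^10
= 1024

1024


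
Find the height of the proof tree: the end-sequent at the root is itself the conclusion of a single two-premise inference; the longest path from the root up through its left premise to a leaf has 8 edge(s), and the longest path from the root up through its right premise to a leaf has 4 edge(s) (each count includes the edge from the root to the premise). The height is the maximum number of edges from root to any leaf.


Longest path through the left premise: 8 edges (measured from the branching sequent)
Longest path through the right premise: 4 edges
Height of the subtree rooted at the branching sequent: max(8, 4) = 8
The branching sequent is the root itself.
Total height = 8

8


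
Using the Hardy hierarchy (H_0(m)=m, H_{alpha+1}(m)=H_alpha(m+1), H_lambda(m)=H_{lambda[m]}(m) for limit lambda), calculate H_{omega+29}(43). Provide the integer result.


H_{omega+29}(43):
Unwind the 29 successor steps: H_{omega+29}(43) = H_omega(43+29) = H_omega(72).
H_omega(m) = H_m(m) = m + m = 2m.
Result = 2 * 72 = 144

144


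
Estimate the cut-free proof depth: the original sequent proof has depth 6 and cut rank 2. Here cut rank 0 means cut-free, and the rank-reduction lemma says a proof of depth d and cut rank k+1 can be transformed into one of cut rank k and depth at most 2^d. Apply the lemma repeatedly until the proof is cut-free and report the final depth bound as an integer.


Each rank reduction sends depth d to at most 2^d; cut rank r needs r reductions.
2_0(6) = 6
2_1(6) = 2^6 = 64
2_2(6) = 2^64 = 18446744073709551616
Cut-free depth bound = 18446744073709551616

18446744073709551616
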